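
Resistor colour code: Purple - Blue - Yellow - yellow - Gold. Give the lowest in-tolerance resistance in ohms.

Violet → 7 (first significant figure)
Blue → 6 (second significant figure)
Yellow → 4 (third significant figure)
Yellow → ×10^4 multiplier
Gold → ±5% tolerance
764 × 10000 = 7640000 Ω
Lowest = 7640000 × (1 − 5/100) = 7258000 Ω.

7258000 Ω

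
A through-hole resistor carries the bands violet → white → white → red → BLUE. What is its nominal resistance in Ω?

Violet → 7 (first significant figure)
White → 9 (second significant figure)
White → 9 (third significant figure)
Red → ×10^2 multiplier
799 × 100 = 79900 Ω

79900 Ω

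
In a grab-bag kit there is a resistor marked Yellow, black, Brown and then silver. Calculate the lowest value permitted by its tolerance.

Yellow → 4 (first significant figure)
Black → 0 (second significant figure)
Brown → ×10 multiplier
Silver → ±10% tolerance
40 × 10 = 400 Ω
Lowest = 400 × (1 − 10/100) = 360 Ω.

360 Ω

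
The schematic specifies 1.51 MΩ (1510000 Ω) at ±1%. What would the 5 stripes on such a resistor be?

1510000 Ω = 151 × 10^4.
1 → brown
5 → green
1 → brown
Multiplier 10^4 → yellow.
±1% tolerance → brown.

brown, green, brown, yellow, brown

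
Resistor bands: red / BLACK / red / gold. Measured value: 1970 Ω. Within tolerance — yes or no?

yes

Red → 2 (first significant figure)
Black → 0 (second significant figure)
Red → ×10^2 multiplier
Gold → ±5% tolerance
20 × 100 = 2000 Ω
Allowed range: 1900 Ω to 2100 Ω.
1970 Ω lies inside that range.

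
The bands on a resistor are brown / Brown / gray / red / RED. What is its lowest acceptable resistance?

11564 Ω

Brown → 1 (first significant figure)
Brown → 1 (second significant figure)
Grey → 8 (third significant figure)
Red → ×10^2 multiplier
Red → ±2% tolerance
118 × 100 = 11800 Ω
Lowest = 11800 × (1 − 2/100) = 11564 Ω.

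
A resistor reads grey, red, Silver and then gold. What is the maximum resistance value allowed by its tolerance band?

Grey → 8 (first significant figure)
Red → 2 (second significant figure)
Silver → ×0.01 multiplier
Gold → ±5% tolerance
82 × 0.01 = 0.82 Ω
Maximum = 0.82 × (1 + 5/100) = 0.861 Ω.

0.861 Ω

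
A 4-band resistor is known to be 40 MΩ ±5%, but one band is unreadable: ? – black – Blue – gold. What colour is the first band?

40000000 Ω = 40 × 10^6.
The first band gives digit 4 of the significand, and 4 is yellow.

yellow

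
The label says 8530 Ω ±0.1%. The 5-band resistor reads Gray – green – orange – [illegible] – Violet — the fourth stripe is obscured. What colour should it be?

8530 Ω = 853 × 10^1.
The fourth band is the multiplier, 10^1, which is brown.

brown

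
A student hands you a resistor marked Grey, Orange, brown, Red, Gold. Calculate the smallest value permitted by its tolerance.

Grey → 8 (first significant figure)
Orange → 3 (second significant figure)
Brown → 1 (third significant figure)
Red → ×10^2 multiplier
Gold → ±5% tolerance
831 × 100 = 83100 Ω
Smallest = 83100 × (1 − 5/100) = 78945 Ω.

78945 Ω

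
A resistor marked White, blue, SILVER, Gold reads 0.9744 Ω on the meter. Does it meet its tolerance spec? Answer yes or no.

yes

White → 9 (first significant figure)
Blue → 6 (second significant figure)
Silver → ×0.01 multiplier
Gold → ±5% tolerance
96 × 0.01 = 0.96 Ω
Allowed range: 0.912 Ω to 1.008 Ω.
0.9744 Ω lies inside that range.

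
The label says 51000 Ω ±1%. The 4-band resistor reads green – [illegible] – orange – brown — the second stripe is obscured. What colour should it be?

brown

51000 Ω = 51 × 10^3.
The second band gives digit 1 of the significand, and 1 is brown.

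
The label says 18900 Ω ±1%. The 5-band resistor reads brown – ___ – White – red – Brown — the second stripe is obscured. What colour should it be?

18900 Ω = 189 × 10^2.
The second band gives digit 8 of the significand, and 8 is grey.

grey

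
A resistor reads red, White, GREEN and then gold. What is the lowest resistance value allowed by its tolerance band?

Red → 2 (first significant figure)
White → 9 (second significant figure)
Green → ×10^5 multiplier
Gold → ±5% tolerance
29 × 100000 = 2900000 Ω
Lowest = 2900000 × (1 − 5/100) = 2755000 Ω.

2755000 Ω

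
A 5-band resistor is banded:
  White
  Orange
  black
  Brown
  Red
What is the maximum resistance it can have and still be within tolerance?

White → 9 (first significant figure)
Orange → 3 (second significant figure)
Black → 0 (third significant figure)
Brown → ×10 multiplier
Red → ±2% tolerance
930 × 10 = 9300 Ω
Maximum = 9300 × (1 + 2/100) = 9486 Ω.

9486 Ω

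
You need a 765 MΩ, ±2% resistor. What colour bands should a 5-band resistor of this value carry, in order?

violet, blue, green, blue, red

765000000 Ω = 765 × 10^6.
7 → violet
6 → blue
5 → green
Multiplier 10^6 → blue.
±2% tolerance → red.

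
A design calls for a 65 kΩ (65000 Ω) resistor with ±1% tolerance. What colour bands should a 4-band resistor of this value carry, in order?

blue, green, orange, brown

65000 Ω = 65 × 10^3.
6 → blue
5 → green
Multiplier 10^3 → orange.
±1% tolerance → brown.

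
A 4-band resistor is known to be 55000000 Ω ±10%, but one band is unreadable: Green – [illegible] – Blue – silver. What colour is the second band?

55000000 Ω = 55 × 10^6.
The second band gives digit 5 of the significand, and 5 is green.

green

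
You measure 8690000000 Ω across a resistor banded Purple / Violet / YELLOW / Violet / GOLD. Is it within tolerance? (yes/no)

Violet → 7 (first significant figure)
Violet → 7 (second significant figure)
Yellow → 4 (third significant figure)
Violet → ×10^7 multiplier
Gold → ±5% tolerance
774 × 10000000 = 7740000000 Ω
Allowed range: 7353000000 Ω to 8127000000 Ω.
8690000000 Ω lies outside that range.

no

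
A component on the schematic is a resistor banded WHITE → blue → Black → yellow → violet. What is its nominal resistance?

White → 9 (first significant figure)
Blue → 6 (second significant figure)
Black → 0 (third significant figure)
Yellow → ×10^4 multiplier
960 × 10000 = 9600000 Ω

9600000 Ω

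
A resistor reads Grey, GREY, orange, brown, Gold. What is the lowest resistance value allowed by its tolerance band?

Grey → 8 (first significant figure)
Grey → 8 (second significant figure)
Orange → 3 (third significant figure)
Brown → ×10 multiplier
Gold → ±5% tolerance
883 × 10 = 8830 Ω
Lowest = 8830 × (1 − 5/100) = 8388.5 Ω.

8388.5 Ω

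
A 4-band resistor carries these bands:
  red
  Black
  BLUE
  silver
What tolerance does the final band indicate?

The last band, silver, is the tolerance band.
Silver corresponds to ±10%.

±10%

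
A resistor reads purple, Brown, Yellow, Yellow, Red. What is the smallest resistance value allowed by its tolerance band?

Violet → 7 (first significant figure)
Brown → 1 (second significant figure)
Yellow → 4 (third significant figure)
Yellow → ×10^4 multiplier
Red → ±2% tolerance
714 × 10000 = 7140000 Ω
Smallest = 7140000 × (1 − 2/100) = 6997200 Ω.

6997200 Ω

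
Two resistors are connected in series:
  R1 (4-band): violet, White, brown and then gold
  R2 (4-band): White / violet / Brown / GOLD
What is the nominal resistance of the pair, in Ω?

R1: violet, white → 79; brown ×10 → 790 Ω.
R2: white, violet → 97; brown ×10 → 970 Ω.
Series: 790 + 970 = 1760 Ω.

1760 Ω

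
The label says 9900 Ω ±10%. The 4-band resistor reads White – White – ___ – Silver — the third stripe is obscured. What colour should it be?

9900 Ω = 99 × 10^2.
The third band is the multiplier, 10^2, which is red.

red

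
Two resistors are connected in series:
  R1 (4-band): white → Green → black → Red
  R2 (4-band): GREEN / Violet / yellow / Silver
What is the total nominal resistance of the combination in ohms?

570095 Ω

R1: white, green → 95; black ×1 → 95 Ω.
R2: green, violet → 57; yellow ×10^4 → 570000 Ω.
Series: 95 + 570000 = 570095 Ω.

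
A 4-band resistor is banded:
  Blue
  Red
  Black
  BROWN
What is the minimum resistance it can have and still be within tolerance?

Blue → 6 (first significant figure)
Red → 2 (second significant figure)
Black → ×1 multiplier
Brown → ±1% tolerance
62 × 1 = 62 Ω
Minimum = 62 × (1 − 1/100) = 61.38 Ω.

61.38 Ω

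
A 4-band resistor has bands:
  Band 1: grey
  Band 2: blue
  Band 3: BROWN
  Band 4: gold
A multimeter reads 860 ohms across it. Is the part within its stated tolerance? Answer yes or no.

Grey → 8 (first significant figure)
Blue → 6 (second significant figure)
Brown → ×10 multiplier
Gold → ±5% tolerance
86 × 10 = 860 Ω
Allowed range: 817 Ω to 903 Ω.
860 ohms lies inside that range.

yes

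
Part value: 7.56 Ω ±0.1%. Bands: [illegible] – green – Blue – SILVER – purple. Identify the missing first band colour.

7.56 Ω = 756 × 10^-2.
The first band gives digit 7 of the significand, and 7 is violet.

violet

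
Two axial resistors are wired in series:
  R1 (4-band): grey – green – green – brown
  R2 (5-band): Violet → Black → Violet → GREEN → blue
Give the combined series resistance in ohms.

R1: grey, green → 85; green ×10^5 → 8500000 Ω.
R2: violet, black, violet → 707; green ×10^5 → 70700000 Ω.
Series: 8500000 + 70700000 = 79200000 Ω.

79200000 Ω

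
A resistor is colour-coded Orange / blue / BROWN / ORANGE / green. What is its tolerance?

The last band, green, is the tolerance band.
Green corresponds to ±0.5%.

±0.5%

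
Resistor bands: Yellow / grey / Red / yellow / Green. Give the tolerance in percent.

±0.5%

The last band, green, is the tolerance band.
Green corresponds to ±0.5%.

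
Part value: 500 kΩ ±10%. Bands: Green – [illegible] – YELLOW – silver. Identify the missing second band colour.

500000 Ω = 50 × 10^4.
The second band gives digit 0 of the significand, and 0 is black.

black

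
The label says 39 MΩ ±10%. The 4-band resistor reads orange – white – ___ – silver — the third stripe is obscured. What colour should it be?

blue

39000000 Ω = 39 × 10^6.
The third band is the multiplier, 10^6, which is blue.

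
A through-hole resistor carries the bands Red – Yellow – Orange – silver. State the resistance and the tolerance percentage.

24000 Ω ±10%

Red → 2 (first significant figure)
Yellow → 4 (second significant figure)
Orange → ×10^3 multiplier
Silver → ±10% tolerance
24 × 1000 = 24000 Ω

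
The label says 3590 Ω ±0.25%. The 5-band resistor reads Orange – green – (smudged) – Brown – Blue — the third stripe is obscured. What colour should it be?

white

3590 Ω = 359 × 10^1.
The third band gives digit 9 of the significand, and 9 is white.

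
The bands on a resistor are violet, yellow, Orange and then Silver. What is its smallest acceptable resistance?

Violet → 7 (first significant figure)
Yellow → 4 (second significant figure)
Orange → ×10^3 multiplier
Silver → ±10% tolerance
74 × 1000 = 74000 Ω
Smallest = 74000 × (1 − 10/100) = 66600 Ω.

66600 Ω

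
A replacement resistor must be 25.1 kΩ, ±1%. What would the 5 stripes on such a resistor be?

25100 Ω = 251 × 10^2.
2 → red
5 → green
1 → brown
Multiplier 10^2 → red.
±1% tolerance → brown.

red, green, brown, red, brown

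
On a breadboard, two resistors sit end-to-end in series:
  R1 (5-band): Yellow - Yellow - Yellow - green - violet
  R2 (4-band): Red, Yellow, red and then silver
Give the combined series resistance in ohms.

44402400 Ω

R1: yellow, yellow, yellow → 444; green ×10^5 → 44400000 Ω.
R2: red, yellow → 24; red ×10^2 → 2400 Ω.
Series: 44400000 + 2400 = 44402400 Ω.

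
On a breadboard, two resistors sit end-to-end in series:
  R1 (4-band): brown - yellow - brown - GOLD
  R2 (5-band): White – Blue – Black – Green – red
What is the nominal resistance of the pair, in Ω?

96000140 Ω

R1: brown, yellow → 14; brown ×10 → 140 Ω.
R2: white, blue, black → 960; green ×10^5 → 96000000 Ω.
Series: 140 + 96000000 = 96000140 Ω.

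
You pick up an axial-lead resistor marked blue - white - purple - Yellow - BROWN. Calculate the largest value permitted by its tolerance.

Blue → 6 (first significant figure)
White → 9 (second significant figure)
Violet → 7 (third significant figure)
Yellow → ×10^4 multiplier
Brown → ±1% tolerance
697 × 10000 = 6970000 Ω
Largest = 6970000 × (1 + 1/100) = 7039700 Ω.

7039700 Ω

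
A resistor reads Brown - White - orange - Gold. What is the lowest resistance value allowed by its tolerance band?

Brown → 1 (first significant figure)
White → 9 (second significant figure)
Orange → ×10^3 multiplier
Gold → ±5% tolerance
19 × 1000 = 19000 Ω
Lowest = 19000 × (1 − 5/100) = 18050 Ω.

18050 Ω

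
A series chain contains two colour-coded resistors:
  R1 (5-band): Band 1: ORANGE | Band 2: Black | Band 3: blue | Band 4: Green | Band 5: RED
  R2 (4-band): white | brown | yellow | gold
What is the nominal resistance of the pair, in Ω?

31510000 Ω

R1: orange, black, blue → 306; green ×10^5 → 30600000 Ω.
R2: white, brown → 91; yellow ×10^4 → 910000 Ω.
Series: 30600000 + 910000 = 31510000 Ω.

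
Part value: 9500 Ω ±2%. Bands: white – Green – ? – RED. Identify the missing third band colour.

9500 Ω = 95 × 10^2.
The third band is the multiplier, 10^2, which is red.

red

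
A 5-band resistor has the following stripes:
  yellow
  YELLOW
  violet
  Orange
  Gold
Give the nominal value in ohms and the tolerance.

447000 Ω ±5%

Yellow → 4 (first significant figure)
Yellow → 4 (second significant figure)
Violet → 7 (third significant figure)
Orange → ×10^3 multiplier
Gold → ±5% tolerance
447 × 1000 = 447000 Ω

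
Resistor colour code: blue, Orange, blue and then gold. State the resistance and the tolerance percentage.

Blue → 6 (first significant figure)
Orange → 3 (second significant figure)
Blue → ×10^6 multiplier
Gold → ±5% tolerance
63 × 1000000 = 63000000 Ω

63000000 Ω ±5%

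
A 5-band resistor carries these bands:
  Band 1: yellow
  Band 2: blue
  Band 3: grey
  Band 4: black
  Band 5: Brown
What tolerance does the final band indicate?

±1%

The last band, brown, is the tolerance band.
Brown corresponds to ±1%.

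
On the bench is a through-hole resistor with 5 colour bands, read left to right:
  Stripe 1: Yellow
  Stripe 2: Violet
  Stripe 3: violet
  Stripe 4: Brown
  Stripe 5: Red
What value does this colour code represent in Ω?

Yellow → 4 (first significant figure)
Violet → 7 (second significant figure)
Violet → 7 (third significant figure)
Brown → ×10 multiplier
477 × 10 = 4770 Ω

4770 Ω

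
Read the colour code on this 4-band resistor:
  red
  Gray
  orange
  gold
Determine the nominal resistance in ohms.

Red → 2 (first significant figure)
Grey → 8 (second significant figure)
Orange → ×10^3 multiplier
28 × 1000 = 28000 Ω

28000 Ω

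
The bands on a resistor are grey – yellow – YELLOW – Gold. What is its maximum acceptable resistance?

882000 Ω

Grey → 8 (first significant figure)
Yellow → 4 (second significant figure)
Yellow → ×10^4 multiplier
Gold → ±5% tolerance
84 × 10000 = 840000 Ω
Maximum = 840000 × (1 + 5/100) = 882000 Ω.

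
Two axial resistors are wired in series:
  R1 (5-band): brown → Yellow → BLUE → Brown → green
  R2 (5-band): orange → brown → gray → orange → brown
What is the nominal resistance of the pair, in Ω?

R1: brown, yellow, blue → 146; brown ×10 → 1460 Ω.
R2: orange, brown, grey → 318; orange ×10^3 → 318000 Ω.
Series: 1460 + 318000 = 319460 Ω.

319460 Ω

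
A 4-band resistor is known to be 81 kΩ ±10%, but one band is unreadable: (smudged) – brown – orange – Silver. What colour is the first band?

grey

81000 Ω = 81 × 10^3.
The first band gives digit 8 of the significand, and 8 is grey.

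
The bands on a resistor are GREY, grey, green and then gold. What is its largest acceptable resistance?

Grey → 8 (first significant figure)
Grey → 8 (second significant figure)
Green → ×10^5 multiplier
Gold → ±5% tolerance
88 × 100000 = 8800000 Ω
Largest = 8800000 × (1 + 5/100) = 9240000 Ω.

9240000 Ω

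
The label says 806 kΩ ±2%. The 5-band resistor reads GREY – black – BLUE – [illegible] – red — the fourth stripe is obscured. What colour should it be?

806000 Ω = 806 × 10^3.
The fourth band is the multiplier, 10^3, which is orange.

orange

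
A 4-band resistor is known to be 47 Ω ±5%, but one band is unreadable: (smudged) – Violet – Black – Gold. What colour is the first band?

47 Ω = 47 × 10^0.
The first band gives digit 4 of the significand, and 4 is yellow.

yellow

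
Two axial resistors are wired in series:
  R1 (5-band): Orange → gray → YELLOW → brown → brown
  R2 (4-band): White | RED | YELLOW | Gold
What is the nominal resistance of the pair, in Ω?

R1: orange, grey, yellow → 384; brown ×10 → 3840 Ω.
R2: white, red → 92; yellow ×10^4 → 920000 Ω.
Series: 3840 + 920000 = 923840 Ω.

923840 Ω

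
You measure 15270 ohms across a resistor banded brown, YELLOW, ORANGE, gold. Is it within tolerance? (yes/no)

Brown → 1 (first significant figure)
Yellow → 4 (second significant figure)
Orange → ×10^3 multiplier
Gold → ±5% tolerance
14 × 1000 = 14000 Ω
Allowed range: 13300 Ω to 14700 Ω.
15270 ohms lies outside that range.

no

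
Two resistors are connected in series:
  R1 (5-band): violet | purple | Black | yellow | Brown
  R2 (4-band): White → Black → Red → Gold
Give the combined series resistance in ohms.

R1: violet, violet, black → 770; yellow ×10^4 → 7700000 Ω.
R2: white, black → 90; red ×10^2 → 9000 Ω.
Series: 7700000 + 9000 = 7709000 Ω.

7709000 Ω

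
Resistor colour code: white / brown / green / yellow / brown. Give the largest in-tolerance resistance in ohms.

White → 9 (first significant figure)
Brown → 1 (second significant figure)
Green → 5 (third significant figure)
Yellow → ×10^4 multiplier
Brown → ±1% tolerance
915 × 10000 = 9150000 Ω
Largest = 9150000 × (1 + 1/100) = 9241500 Ω.

9241500 Ω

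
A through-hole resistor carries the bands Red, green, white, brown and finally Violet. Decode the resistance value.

2590 Ω

Red → 2 (first significant figure)
Green → 5 (second significant figure)
White → 9 (third significant figure)
Brown → ×10 multiplier
259 × 10 = 2590 Ω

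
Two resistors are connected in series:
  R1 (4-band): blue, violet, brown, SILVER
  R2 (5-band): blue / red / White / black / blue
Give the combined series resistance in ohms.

R1: blue, violet → 67; brown ×10 → 670 Ω.
R2: blue, red, white → 629; black ×1 → 629 Ω.
Series: 670 + 629 = 1299 Ω.

1299 Ω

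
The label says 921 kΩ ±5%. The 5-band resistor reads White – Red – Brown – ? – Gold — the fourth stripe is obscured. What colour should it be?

orange

921000 Ω = 921 × 10^3.
The fourth band is the multiplier, 10^3, which is orange.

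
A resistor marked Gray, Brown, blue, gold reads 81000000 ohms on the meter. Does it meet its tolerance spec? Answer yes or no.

Grey → 8 (first significant figure)
Brown → 1 (second significant figure)
Blue → ×10^6 multiplier
Gold → ±5% tolerance
81 × 1000000 = 81000000 Ω
Allowed range: 76950000 Ω to 85050000 Ω.
81000000 ohms lies inside that range.

yes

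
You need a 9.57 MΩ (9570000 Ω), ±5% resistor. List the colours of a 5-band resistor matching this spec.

9570000 Ω = 957 × 10^4.
9 → white
5 → green
7 → violet
Multiplier 10^4 → yellow.
±5% tolerance → gold.

white, green, violet, yellow, gold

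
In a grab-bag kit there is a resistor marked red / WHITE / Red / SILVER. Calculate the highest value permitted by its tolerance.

3190 Ω

Red → 2 (first significant figure)
White → 9 (second significant figure)
Red → ×10^2 multiplier
Silver → ±10% tolerance
29 × 100 = 2900 Ω
Highest = 2900 × (1 + 10/100) = 3190 Ω.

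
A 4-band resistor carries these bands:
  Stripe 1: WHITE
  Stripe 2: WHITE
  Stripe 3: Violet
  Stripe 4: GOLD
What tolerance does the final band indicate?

±5%

The last band, gold, is the tolerance band.
Gold corresponds to ±5%.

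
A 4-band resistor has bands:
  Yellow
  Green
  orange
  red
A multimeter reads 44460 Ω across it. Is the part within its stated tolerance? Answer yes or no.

Yellow → 4 (first significant figure)
Green → 5 (second significant figure)
Orange → ×10^3 multiplier
Red → ±2% tolerance
45 × 1000 = 45000 Ω
Allowed range: 44100 Ω to 45900 Ω.
44460 Ω lies inside that range.

yes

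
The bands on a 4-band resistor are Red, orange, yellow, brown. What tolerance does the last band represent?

±1%

The last band, brown, is the tolerance band.
Brown corresponds to ±1%.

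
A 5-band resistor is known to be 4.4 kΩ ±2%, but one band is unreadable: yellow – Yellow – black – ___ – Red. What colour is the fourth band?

brown

4400 Ω = 440 × 10^1.
The fourth band is the multiplier, 10^1, which is brown.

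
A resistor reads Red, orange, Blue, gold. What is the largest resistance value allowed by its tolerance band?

24150000 Ω

Red → 2 (first significant figure)
Orange → 3 (second significant figure)
Blue → ×10^6 multiplier
Gold → ±5% tolerance
23 × 1000000 = 23000000 Ω
Largest = 23000000 × (1 + 5/100) = 24150000 Ω.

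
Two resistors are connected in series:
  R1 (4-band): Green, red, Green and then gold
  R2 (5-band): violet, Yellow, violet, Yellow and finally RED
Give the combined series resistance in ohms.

12670000 Ω

R1: green, red → 52; green ×10^5 → 5200000 Ω.
R2: violet, yellow, violet → 747; yellow ×10^4 → 7470000 Ω.
Series: 5200000 + 7470000 = 12670000 Ω.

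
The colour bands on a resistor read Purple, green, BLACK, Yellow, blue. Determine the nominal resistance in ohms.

7500000 Ω

Violet → 7 (first significant figure)
Green → 5 (second significant figure)
Black → 0 (third significant figure)
Yellow → ×10^4 multiplier
750 × 10000 = 7500000 Ω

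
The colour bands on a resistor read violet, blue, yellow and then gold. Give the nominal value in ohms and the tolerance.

760000 Ω ±5%

Violet → 7 (first significant figure)
Blue → 6 (second significant figure)
Yellow → ×10^4 multiplier
Gold → ±5% tolerance
76 × 10000 = 760000 Ω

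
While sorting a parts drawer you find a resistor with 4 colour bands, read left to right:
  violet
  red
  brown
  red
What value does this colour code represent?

Violet → 7 (first significant figure)
Red → 2 (second significant figure)
Brown → ×10 multiplier
72 × 10 = 720 Ω

720 Ω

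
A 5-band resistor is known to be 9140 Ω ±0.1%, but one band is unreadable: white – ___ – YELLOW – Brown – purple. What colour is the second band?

brown

9140 Ω = 914 × 10^1.
The second band gives digit 1 of the significand, and 1 is brown.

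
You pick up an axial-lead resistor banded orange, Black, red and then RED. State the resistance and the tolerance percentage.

Orange → 3 (first significant figure)
Black → 0 (second significant figure)
Red → ×10^2 multiplier
Red → ±2% tolerance
30 × 100 = 3000 Ω

3000 Ω ±2%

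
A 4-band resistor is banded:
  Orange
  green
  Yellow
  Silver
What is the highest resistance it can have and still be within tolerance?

Orange → 3 (first significant figure)
Green → 5 (second significant figure)
Yellow → ×10^4 multiplier
Silver → ±10% tolerance
35 × 10000 = 350000 Ω
Highest = 350000 × (1 + 10/100) = 385000 Ω.

385000 Ω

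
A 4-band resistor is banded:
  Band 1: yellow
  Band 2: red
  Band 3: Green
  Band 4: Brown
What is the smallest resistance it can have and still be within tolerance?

Yellow → 4 (first significant figure)
Red → 2 (second significant figure)
Green → ×10^5 multiplier
Brown → ±1% tolerance
42 × 100000 = 4200000 Ω
Smallest = 4200000 × (1 − 1/100) = 4158000 Ω.

4158000 Ω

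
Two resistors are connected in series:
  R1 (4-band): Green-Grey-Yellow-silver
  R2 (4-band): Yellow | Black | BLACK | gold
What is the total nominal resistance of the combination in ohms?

580040 Ω

R1: green, grey → 58; yellow ×10^4 → 580000 Ω.
R2: yellow, black → 40; black ×1 → 40 Ω.
Series: 580000 + 40 = 580040 Ω.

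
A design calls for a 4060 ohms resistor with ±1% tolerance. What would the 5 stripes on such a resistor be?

yellow, black, blue, brown, brown

4060 Ω = 406 × 10^1.
4 → yellow
0 → black
6 → blue
Multiplier 10^1 → brown.
±1% tolerance → brown.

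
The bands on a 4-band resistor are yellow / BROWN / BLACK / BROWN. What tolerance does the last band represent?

The last band, brown, is the tolerance band.
Brown corresponds to ±1%.

±1%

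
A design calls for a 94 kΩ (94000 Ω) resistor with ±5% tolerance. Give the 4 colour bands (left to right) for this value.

white, yellow, orange, gold

94000 Ω = 94 × 10^3.
9 → white
4 → yellow
Multiplier 10^3 → orange.
±5% tolerance → gold.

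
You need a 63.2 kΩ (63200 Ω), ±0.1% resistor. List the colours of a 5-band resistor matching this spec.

63200 Ω = 632 × 10^2.
6 → blue
3 → orange
2 → red
Multiplier 10^2 → red.
±0.1% tolerance → violet.

blue, orange, red, red, violet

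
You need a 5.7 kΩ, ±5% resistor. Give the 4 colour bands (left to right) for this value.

5700 Ω = 57 × 10^2.
5 → green
7 → violet
Multiplier 10^2 → red.
±5% tolerance → gold.

green, violet, red, gold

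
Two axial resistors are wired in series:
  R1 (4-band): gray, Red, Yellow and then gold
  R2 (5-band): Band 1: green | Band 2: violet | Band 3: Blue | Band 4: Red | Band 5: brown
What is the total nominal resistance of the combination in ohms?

877600 Ω

R1: grey, red → 82; yellow ×10^4 → 820000 Ω.
R2: green, violet, blue → 576; red ×10^2 → 57600 Ω.
Series: 820000 + 57600 = 877600 Ω.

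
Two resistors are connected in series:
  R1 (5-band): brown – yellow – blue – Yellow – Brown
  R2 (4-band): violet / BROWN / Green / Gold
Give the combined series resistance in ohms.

R1: brown, yellow, blue → 146; yellow ×10^4 → 1460000 Ω.
R2: violet, brown → 71; green ×10^5 → 7100000 Ω.
Series: 1460000 + 7100000 = 8560000 Ω.

8560000 Ω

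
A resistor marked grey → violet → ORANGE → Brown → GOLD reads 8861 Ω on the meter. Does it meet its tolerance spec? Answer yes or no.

Grey → 8 (first significant figure)
Violet → 7 (second significant figure)
Orange → 3 (third significant figure)
Brown → ×10 multiplier
Gold → ±5% tolerance
873 × 10 = 8730 Ω
Allowed range: 8293.5 Ω to 9166.5 Ω.
8861 Ω lies inside that range.

yes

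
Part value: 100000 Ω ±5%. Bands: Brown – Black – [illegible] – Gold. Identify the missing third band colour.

100000 Ω = 10 × 10^4.
The third band is the multiplier, 10^4, which is yellow.

yellow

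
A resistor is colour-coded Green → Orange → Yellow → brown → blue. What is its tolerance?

The last band, blue, is the tolerance band.
Blue corresponds to ±0.25%.

±0.25%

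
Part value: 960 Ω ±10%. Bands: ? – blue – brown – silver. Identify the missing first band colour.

960 Ω = 96 × 10^1.
The first band gives digit 9 of the significand, and 9 is white.

white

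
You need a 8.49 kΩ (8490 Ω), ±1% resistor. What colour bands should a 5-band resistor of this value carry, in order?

grey, yellow, white, brown, brown

8490 Ω = 849 × 10^1.
8 → grey
4 → yellow
9 → white
Multiplier 10^1 → brown.
±1% tolerance → brown.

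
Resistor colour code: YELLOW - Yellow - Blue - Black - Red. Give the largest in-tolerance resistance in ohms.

454.92 Ω

Yellow → 4 (first significant figure)
Yellow → 4 (second significant figure)
Blue → 6 (third significant figure)
Black → ×1 multiplier
Red → ±2% tolerance
446 × 1 = 446 Ω
Largest = 446 × (1 + 2/100) = 454.92 Ω.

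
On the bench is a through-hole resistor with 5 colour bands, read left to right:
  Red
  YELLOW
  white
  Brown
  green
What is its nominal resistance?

Red → 2 (first significant figure)
Yellow → 4 (second significant figure)
White → 9 (third significant figure)
Brown → ×10 multiplier
249 × 10 = 2490 Ω

2490 Ω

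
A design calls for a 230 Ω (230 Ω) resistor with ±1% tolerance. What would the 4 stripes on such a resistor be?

red, orange, brown, brown

230 Ω = 23 × 10^1.
2 → red
3 → orange
Multiplier 10^1 → brown.
±1% tolerance → brown.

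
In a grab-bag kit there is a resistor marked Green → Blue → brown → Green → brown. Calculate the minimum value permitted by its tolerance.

Green → 5 (first significant figure)
Blue → 6 (second significant figure)
Brown → 1 (third significant figure)
Green → ×10^5 multiplier
Brown → ±1% tolerance
561 × 100000 = 56100000 Ω
Minimum = 56100000 × (1 − 1/100) = 55539000 Ω.

55539000 Ω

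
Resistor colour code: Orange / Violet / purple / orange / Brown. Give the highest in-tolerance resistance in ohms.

Orange → 3 (first significant figure)
Violet → 7 (second significant figure)
Violet → 7 (third significant figure)
Orange → ×10^3 multiplier
Brown → ±1% tolerance
377 × 1000 = 377000 Ω
Highest = 377000 × (1 + 1/100) = 380770 Ω.

380770 Ω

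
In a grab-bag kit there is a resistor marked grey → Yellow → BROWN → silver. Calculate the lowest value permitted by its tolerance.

756 Ω

Grey → 8 (first significant figure)
Yellow → 4 (second significant figure)
Brown → ×10 multiplier
Silver → ±10% tolerance
84 × 10 = 840 Ω
Lowest = 840 × (1 − 10/100) = 756 Ω.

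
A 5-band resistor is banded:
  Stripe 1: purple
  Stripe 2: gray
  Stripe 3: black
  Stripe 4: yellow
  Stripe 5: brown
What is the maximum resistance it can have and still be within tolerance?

7878000 Ω

Violet → 7 (first significant figure)
Grey → 8 (second significant figure)
Black → 0 (third significant figure)
Yellow → ×10^4 multiplier
Brown → ±1% tolerance
780 × 10000 = 7800000 Ω
Maximum = 7800000 × (1 + 1/100) = 7878000 Ω.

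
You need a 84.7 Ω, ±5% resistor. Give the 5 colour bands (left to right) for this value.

84.7 Ω = 847 × 10^-1.
8 → grey
4 → yellow
7 → violet
Multiplier 10^-1 → gold.
±5% tolerance → gold.

grey, yellow, violet, gold, gold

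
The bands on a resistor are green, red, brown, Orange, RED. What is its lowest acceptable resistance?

Green → 5 (first significant figure)
Red → 2 (second significant figure)
Brown → 1 (third significant figure)
Orange → ×10^3 multiplier
Red → ±2% tolerance
521 × 1000 = 521000 Ω
Lowest = 521000 × (1 − 2/100) = 510580 Ω.

510580 Ω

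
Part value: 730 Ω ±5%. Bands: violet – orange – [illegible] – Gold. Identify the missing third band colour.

brown

730 Ω = 73 × 10^1.
The third band is the multiplier, 10^1, which is brown.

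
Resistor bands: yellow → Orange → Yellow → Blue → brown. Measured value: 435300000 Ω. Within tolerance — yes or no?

yes

Yellow → 4 (first significant figure)
Orange → 3 (second significant figure)
Yellow → 4 (third significant figure)
Blue → ×10^6 multiplier
Brown → ±1% tolerance
434 × 1000000 = 434000000 Ω
Allowed range: 429660000 Ω to 438340000 Ω.
435300000 Ω lies inside that range.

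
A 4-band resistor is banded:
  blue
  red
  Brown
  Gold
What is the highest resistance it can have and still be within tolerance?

651 Ω

Blue → 6 (first significant figure)
Red → 2 (second significant figure)
Brown → ×10 multiplier
Gold → ±5% tolerance
62 × 10 = 620 Ω
Highest = 620 × (1 + 5/100) = 651 Ω.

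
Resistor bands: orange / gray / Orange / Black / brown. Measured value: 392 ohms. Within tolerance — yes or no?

Orange → 3 (first significant figure)
Grey → 8 (second significant figure)
Orange → 3 (third significant figure)
Black → ×1 multiplier
Brown → ±1% tolerance
383 × 1 = 383 Ω
Allowed range: 379.17 Ω to 386.83 Ω.
392 ohms lies outside that range.

no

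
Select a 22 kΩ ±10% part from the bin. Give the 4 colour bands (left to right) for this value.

red, red, orange, silver

22000 Ω = 22 × 10^3.
2 → red
2 → red
Multiplier 10^3 → orange.
±10% tolerance → silver.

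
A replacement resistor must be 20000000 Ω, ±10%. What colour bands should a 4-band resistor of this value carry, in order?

red, black, blue, silver

20000000 Ω = 20 × 10^6.
2 → red
0 → black
Multiplier 10^6 → blue.
±10% tolerance → silver.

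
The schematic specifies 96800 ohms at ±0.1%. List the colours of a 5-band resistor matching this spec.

96800 Ω = 968 × 10^2.
9 → white
6 → blue
8 → grey
Multiplier 10^2 → red.
±0.1% tolerance → violet.

white, blue, grey, red, violet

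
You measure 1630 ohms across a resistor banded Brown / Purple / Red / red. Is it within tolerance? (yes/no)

no

Brown → 1 (first significant figure)
Violet → 7 (second significant figure)
Red → ×10^2 multiplier
Red → ±2% tolerance
17 × 100 = 1700 Ω
Allowed range: 1666 Ω to 1734 Ω.
1630 ohms lies outside that range.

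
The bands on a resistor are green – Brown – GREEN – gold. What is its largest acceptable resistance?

5355000 Ω

Green → 5 (first significant figure)
Brown → 1 (second significant figure)
Green → ×10^5 multiplier
Gold → ±5% tolerance
51 × 100000 = 5100000 Ω
Largest = 5100000 × (1 + 5/100) = 5355000 Ω.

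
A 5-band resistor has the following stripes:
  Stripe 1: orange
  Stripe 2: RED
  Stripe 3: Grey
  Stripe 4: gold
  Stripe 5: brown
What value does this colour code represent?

Orange → 3 (first significant figure)
Red → 2 (second significant figure)
Grey → 8 (third significant figure)
Gold → ×0.1 multiplier
328 × 0.1 = 32.8 Ω

32.8 Ω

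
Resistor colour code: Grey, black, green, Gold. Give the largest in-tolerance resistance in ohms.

8400000 Ω

Grey → 8 (first significant figure)
Black → 0 (second significant figure)
Green → ×10^5 multiplier
Gold → ±5% tolerance
80 × 100000 = 8000000 Ω
Largest = 8000000 × (1 + 5/100) = 8400000 Ω.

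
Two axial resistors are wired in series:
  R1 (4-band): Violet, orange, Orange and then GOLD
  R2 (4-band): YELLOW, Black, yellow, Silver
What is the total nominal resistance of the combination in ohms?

473000 Ω

R1: violet, orange → 73; orange ×10^3 → 73000 Ω.
R2: yellow, black → 40; yellow ×10^4 → 400000 Ω.
Series: 73000 + 400000 = 473000 Ω.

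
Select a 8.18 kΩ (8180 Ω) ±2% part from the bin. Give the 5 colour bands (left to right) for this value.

8180 Ω = 818 × 10^1.
8 → grey
1 → brown
8 → grey
Multiplier 10^1 → brown.
±2% tolerance → red.

grey, brown, grey, brown, red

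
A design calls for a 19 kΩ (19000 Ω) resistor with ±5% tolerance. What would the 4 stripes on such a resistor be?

19000 Ω = 19 × 10^3.
1 → brown
9 → white
Multiplier 10^3 → orange.
±5% tolerance → gold.

brown, white, orange, gold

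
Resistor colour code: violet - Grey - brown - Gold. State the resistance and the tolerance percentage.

780 Ω ±5%

Violet → 7 (first significant figure)
Grey → 8 (second significant figure)
Brown → ×10 multiplier
Gold → ±5% tolerance
78 × 10 = 780 Ω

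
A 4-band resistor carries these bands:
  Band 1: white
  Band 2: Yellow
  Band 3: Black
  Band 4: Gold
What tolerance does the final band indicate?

The last band, gold, is the tolerance band.
Gold corresponds to ±5%.

±5%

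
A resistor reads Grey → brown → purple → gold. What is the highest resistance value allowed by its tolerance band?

850500000 Ω

Grey → 8 (first significant figure)
Brown → 1 (second significant figure)
Violet → ×10^7 multiplier
Gold → ±5% tolerance
81 × 10000000 = 810000000 Ω
Highest = 810000000 × (1 + 5/100) = 850500000 Ω.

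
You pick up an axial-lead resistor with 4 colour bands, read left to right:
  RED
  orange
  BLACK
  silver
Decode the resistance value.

23 Ω

Red → 2 (first significant figure)
Orange → 3 (second significant figure)
Black → ×1 multiplier
23 × 1 = 23 Ω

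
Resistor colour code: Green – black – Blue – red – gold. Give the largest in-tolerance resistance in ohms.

53130 Ω

Green → 5 (first significant figure)
Black → 0 (second significant figure)
Blue → 6 (third significant figure)
Red → ×10^2 multiplier
Gold → ±5% tolerance
506 × 100 = 50600 Ω
Largest = 50600 × (1 + 5/100) = 53130 Ω.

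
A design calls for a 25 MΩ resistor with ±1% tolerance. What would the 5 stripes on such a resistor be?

25000000 Ω = 250 × 10^5.
2 → red
5 → green
0 → black
Multiplier 10^5 → green.
±1% tolerance → brown.

red, green, black, green, brown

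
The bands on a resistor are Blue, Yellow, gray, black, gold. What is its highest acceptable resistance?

680.4 Ω

Blue → 6 (first significant figure)
Yellow → 4 (second significant figure)
Grey → 8 (third significant figure)
Black → ×1 multiplier
Gold → ±5% tolerance
648 × 1 = 648 Ω
Highest = 648 × (1 + 5/100) = 680.4 Ω.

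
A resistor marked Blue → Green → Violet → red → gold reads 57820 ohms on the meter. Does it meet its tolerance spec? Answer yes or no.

Blue → 6 (first significant figure)
Green → 5 (second significant figure)
Violet → 7 (third significant figure)
Red → ×10^2 multiplier
Gold → ±5% tolerance
657 × 100 = 65700 Ω
Allowed range: 62415 Ω to 68985 Ω.
57820 ohms lies outside that range.

no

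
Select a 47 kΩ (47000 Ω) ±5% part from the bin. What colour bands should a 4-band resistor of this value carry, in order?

47000 Ω = 47 × 10^3.
4 → yellow
7 → violet
Multiplier 10^3 → orange.
±5% tolerance → gold.

yellow, violet, orange, gold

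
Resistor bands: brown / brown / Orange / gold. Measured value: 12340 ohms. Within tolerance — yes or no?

no

Brown → 1 (first significant figure)
Brown → 1 (second significant figure)
Orange → ×10^3 multiplier
Gold → ±5% tolerance
11 × 1000 = 11000 Ω
Allowed range: 10450 Ω to 11550 Ω.
12340 ohms lies outside that range.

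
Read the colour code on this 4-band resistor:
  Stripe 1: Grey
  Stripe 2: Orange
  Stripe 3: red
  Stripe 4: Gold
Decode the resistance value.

8300 Ω

Grey → 8 (first significant figure)
Orange → 3 (second significant figure)
Red → ×10^2 multiplier
83 × 100 = 8300 Ω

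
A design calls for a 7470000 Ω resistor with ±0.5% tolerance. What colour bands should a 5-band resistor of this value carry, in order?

7470000 Ω = 747 × 10^4.
7 → violet
4 → yellow
7 → violet
Multiplier 10^4 → yellow.
±0.5% tolerance → green.

violet, yellow, violet, yellow, green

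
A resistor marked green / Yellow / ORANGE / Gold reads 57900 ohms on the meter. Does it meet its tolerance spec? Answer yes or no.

no

Green → 5 (first significant figure)
Yellow → 4 (second significant figure)
Orange → ×10^3 multiplier
Gold → ±5% tolerance
54 × 1000 = 54000 Ω
Allowed range: 51300 Ω to 56700 Ω.
57900 ohms lies outside that range.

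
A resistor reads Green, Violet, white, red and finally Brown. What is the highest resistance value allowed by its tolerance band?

Green → 5 (first significant figure)
Violet → 7 (second significant figure)
White → 9 (third significant figure)
Red → ×10^2 multiplier
Brown → ±1% tolerance
579 × 100 = 57900 Ω
Highest = 57900 × (1 + 1/100) = 58479 Ω.

58479 Ω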